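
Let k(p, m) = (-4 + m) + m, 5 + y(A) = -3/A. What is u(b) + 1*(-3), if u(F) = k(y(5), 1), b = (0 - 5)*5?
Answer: -5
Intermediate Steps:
y(A) = -5 - 3/A
b = -25 (b = -5*5 = -25)
k(p, m) = -4 + 2*m
u(F) = -2 (u(F) = -4 + 2*1 = -4 + 2 = -2)
u(b) + 1*(-3) = -2 + 1*(-3) = -2 - 3 = -5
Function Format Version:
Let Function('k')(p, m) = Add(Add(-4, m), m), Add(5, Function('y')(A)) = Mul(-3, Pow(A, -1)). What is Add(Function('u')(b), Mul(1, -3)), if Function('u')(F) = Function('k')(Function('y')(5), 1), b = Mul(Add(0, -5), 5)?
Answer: -5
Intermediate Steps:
Function('y')(A) = Add(-5, Mul(-3, Pow(A, -1)))
b = -25 (b = Mul(-5, 5) = -25)
Function('k')(p, m) = Add(-4, Mul(2, m))
Function('u')(F) = -2 (Function('u')(F) = Add(-4, Mul(2, 1)) = Add(-4, 2) = -2)
Add(Function('u')(b), Mul(1, -3)) = Add(-2, Mul(1, -3)) = Add(-2, -3) = -5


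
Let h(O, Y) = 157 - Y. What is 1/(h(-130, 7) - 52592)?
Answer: -1/52442 ≈ -1.9069e-5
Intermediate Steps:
1/(h(-130, 7) - 52592) = 1/((157 - 1*7) - 52592) = 1/((157 - 7) - 52592) = 1/(150 - 52592) = 1/(-52442) = -1/52442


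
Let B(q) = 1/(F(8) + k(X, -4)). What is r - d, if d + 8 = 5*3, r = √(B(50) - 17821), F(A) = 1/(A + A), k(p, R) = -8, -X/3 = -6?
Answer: -7 + I*√287436941/127 ≈ -7.0 + 133.5*I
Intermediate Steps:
X = 18 (X = -3*(-6) = 18)
F(A) = 1/(2*A)
B(q) = -16/127 (B(q) = 1/((½)/8 - 8) = 1/((½)*(⅛) - 8) = 1/(1/16 - 8) = 1/(-127/16) = -16/127)
r = I*√287436941/127 (r = √(-16/127 - 17821) = √(-2263283/127) = I*√287436941/127 ≈ 133.5*I)
d = 7 (d = -8 + 5*3 = -8 + 15 = 7)
r - d = I*√287436941/127 - 1*7 = I*√287436941/127 - 7 = -7 + I*√287436941/127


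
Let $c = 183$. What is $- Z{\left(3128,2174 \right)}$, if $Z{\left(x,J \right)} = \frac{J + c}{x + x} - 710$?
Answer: $\frac{4439403}{6256} \approx 709.62$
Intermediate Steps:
$Z{\left(x,J \right)} = -710 + \frac{183 + J}{2 x}$ ($Z{\left(x,J \right)} = \frac{J + 183}{x + x} - 710 = \frac{183 + J}{2 x} - 710 = -710 + \frac{183 + J}{2 x}$)
$- Z{\left(3128,2174 \right)} = - \frac{183 + 2174 - 4441760}{2 \cdot 3128} = - \frac{-4439403}{2 \cdot 3128} = \left(-1\right) \left(- \frac{4439403}{6256}\right) = \frac{4439403}{6256}$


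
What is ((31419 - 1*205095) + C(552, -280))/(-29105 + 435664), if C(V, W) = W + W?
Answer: -174236/406559 ≈ -0.42856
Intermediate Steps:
C(V, W) = 2*W
((31419 - 1*205095) + C(552, -280))/(-29105 + 435664) = ((31419 - 1*205095) + 2*(-280))/(-29105 + 435664) = ((31419 - 205095) - 560)/406559 = (-173676 - 560)*(1/406559) = -174236*1/406559 = -174236/406559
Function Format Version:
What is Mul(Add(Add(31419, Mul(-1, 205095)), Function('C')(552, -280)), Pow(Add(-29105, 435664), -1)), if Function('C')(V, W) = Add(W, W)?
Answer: Rational(-174236, 406559) ≈ -0.42856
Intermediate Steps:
Function('C')(V, W) = Mul(2, W)
Mul(Add(Add(31419, Mul(-1, 205095)), Function('C')(552, -280)), Pow(Add(-29105, 435664), -1)) = Mul(Add(Add(31419, Mul(-1, 205095)), Mul(2, -280)), Pow(Add(-29105, 435664), -1)) = Mul(Add(Add(31419, -205095), -560), Pow(406559, -1)) = Mul(Add(-173676, -560), Rational(1, 406559)) = Mul(-174236, Rational(1, 406559)) = Rational(-174236, 406559)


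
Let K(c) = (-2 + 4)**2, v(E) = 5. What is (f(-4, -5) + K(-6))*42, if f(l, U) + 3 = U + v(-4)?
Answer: 42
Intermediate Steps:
K(c) = 4 (K(c) = 2**2 = 4)
f(l, U) = 2 + U (f(l, U) = -3 + (U + 5) = -3 + (5 + U) = 2 + U)
(f(-4, -5) + K(-6))*42 = ((2 - 5) + 4)*42 = (-3 + 4)*42 = 1*42 = 42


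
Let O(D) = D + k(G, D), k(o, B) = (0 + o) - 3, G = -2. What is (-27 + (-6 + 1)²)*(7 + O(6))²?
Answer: -128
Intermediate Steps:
k(o, B) = -3 + o (k(o, B) = o - 3 = -3 + o)
O(D) = -5 + D (O(D) = D + (-3 - 2) = D - 5 = -5 + D)
(-27 + (-6 + 1)²)*(7 + O(6))² = (-27 + (-6 + 1)²)*(7 + (-5 + 6))² = (-27 + (-5)²)*(7 + 1)² = (-27 + 25)*8² = -2*64 = -128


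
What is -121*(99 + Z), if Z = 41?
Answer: -16940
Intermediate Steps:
-121*(99 + Z) = -121*(99 + 41) = -121*140 = -16940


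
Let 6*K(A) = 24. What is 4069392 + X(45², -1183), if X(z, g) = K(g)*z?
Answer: 4077492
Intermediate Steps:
K(A) = 4 (K(A) = (⅙)*24 = 4)
X(z, g) = 4*z
4069392 + X(45², -1183) = 4069392 + 4*45² = 4069392 + 4*2025 = 4069392 + 8100 = 4077492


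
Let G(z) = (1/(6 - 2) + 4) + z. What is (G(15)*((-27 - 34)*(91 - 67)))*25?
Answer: -704550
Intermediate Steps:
G(z) = 17/4 + z (G(z) = (1/4 + 4) + z = (¼ + 4) + z = 17/4 + z)
(G(15)*((-27 - 34)*(91 - 67)))*25 = ((17/4 + 15)*((-27 - 34)*(91 - 67)))*25 = (77*(-61*24)/4)*25 = ((77/4)*(-1464))*25 = -28182*25 = -704550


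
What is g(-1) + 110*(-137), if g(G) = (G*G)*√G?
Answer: -15070 + I ≈ -15070.0 + 1.0*I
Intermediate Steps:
g(G) = G^(5/2) (g(G) = G²*√G = G^(5/2))
g(-1) + 110*(-137) = (-1)^(5/2) + 110*(-137) = I - 15070 = -15070 + I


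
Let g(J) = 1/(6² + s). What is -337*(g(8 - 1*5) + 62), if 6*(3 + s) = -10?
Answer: -1965047/94 ≈ -20905.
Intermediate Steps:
s = -14/3 (s = -3 + (⅙)*(-10) = -3 - 5/3 = -14/3 ≈ -4.6667)
g(J) = 3/94 (g(J) = 1/(6² - 14/3) = 1/(36 - 14/3) = 1/(94/3) = 3/94)
-337*(g(8 - 1*5) + 62) = -337*(3/94 + 62) = -337*5831/94 = -1965047/94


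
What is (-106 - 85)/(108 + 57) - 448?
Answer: -74111/165 ≈ -449.16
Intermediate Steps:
(-106 - 85)/(108 + 57) - 448 = -191/165 - 448 = -74111/165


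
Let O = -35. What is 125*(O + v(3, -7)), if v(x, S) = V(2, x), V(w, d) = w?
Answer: -4125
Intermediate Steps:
v(x, S) = 2
125*(O + v(3, -7)) = 125*(-35 + 2) = 125*(-33) = -4125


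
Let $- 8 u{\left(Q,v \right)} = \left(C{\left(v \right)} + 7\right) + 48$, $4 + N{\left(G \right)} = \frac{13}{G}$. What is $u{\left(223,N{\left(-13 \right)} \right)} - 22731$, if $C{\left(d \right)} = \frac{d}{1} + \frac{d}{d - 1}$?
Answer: $- \frac{1091393}{48} \approx -22737.0$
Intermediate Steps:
$C{\left(d \right)} = d + \frac{d}{-1 + d}$ ($C{\left(d \right)} = d 1 + \frac{d}{-1 + d} = d + \frac{d}{-1 + d}$)
$N{\left(G \right)} = -4 + \frac{13}{G}$
$u{\left(Q,v \right)} = - \frac{55}{8} - \frac{v^{2}}{8 \left(-1 + v\right)}$ ($u{\left(Q,v \right)} = - \frac{\left(\frac{v^{2}}{-1 + v} + 7\right) + 48}{8} = - \frac{\left(7 + \frac{v^{2}}{-1 + v}\right) + 48}{8} = - \frac{55 + \frac{v^{2}}{-1 + v}}{8} = - \frac{55}{8} - \frac{v^{2}}{8 \left(-1 + v\right)}$)
$u{\left(223,N{\left(-13 \right)} \right)} - 22731 = \frac{55 - \left(-4 + \frac{13}{-13}\right)^{2} - 55 \left(-4 + \frac{13}{-13}\right)}{8 \left(-1 - \left(4 - \frac{13}{-13}\right)\right)} - 22731 = \frac{55 - \left(-4 + 13 \left(- \frac{1}{13}\right)\right)^{2} - 55 \left(-4 + 13 \left(- \frac{1}{13}\right)\right)}{8 \left(-1 + \left(-4 + 13 \left(- \frac{1}{13}\right)\right)\right)} - 22731 = \frac{55 - \left(-4 - 1\right)^{2} - 55 \left(-4 - 1\right)}{8 \left(-1 - 5\right)} - 22731 = \frac{55 - \left(-5\right)^{2} - -275}{8 \left(-1 - 5\right)} - 22731 = \frac{55 - 25 + 275}{8 \left(-6\right)} - 22731 = \frac{1}{8} \left(- \frac{1}{6}\right) \left(55 - 25 + 275\right) - 22731 = \frac{1}{8} \left(- \frac{1}{6}\right) 305 - 22731 = - \frac{305}{48} - 22731 = - \frac{1091393}{48}$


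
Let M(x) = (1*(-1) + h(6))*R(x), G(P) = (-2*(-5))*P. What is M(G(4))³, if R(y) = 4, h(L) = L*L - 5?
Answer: 1728000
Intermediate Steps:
G(P) = 10*P
h(L) = -5 + L² (h(L) = L² - 5 = -5 + L²)
M(x) = 120 (M(x) = (1*(-1) + (-5 + 6²))*4 = (-1 + (-5 + 36))*4 = (-1 + 31)*4 = 30*4 = 120)
M(G(4))³ = 120³ = 1728000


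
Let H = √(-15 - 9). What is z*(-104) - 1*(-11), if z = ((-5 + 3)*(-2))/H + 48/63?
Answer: -1433/21 + 104*I*√6/3 ≈ -68.238 + 84.916*I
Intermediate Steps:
H = 2*I*√6 (H = √(-24) = 2*I*√6 ≈ 4.899*I)
z = 16/21 - I*√6/3 (z = ((-5 + 3)*(-2))/((2*I*√6)) + 48/63 = (-2*(-2))*(-I*√6/12) + 48*(1/63) = 4*(-I*√6/12) + 16/21 = -I*√6/3 + 16/21 = 16/21 - I*√6/3 ≈ 0.7619 - 0.8165*I)
z*(-104) - 1*(-11) = (16/21 - I*√6/3)*(-104) - 1*(-11) = (-1664/21 + 104*I*√6/3) + 11 = -1433/21 + 104*I*√6/3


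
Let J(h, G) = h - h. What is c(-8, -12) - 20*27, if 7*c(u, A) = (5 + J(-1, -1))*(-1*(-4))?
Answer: -3760/7 ≈ -537.14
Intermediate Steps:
J(h, G) = 0
c(u, A) = 20/7 (c(u, A) = ((5 + 0)*(-1*(-4)))/7 = (5*4)/7 = (1/7)*20 = 20/7)
c(-8, -12) - 20*27 = 20/7 - 20*27 = 20/7 - 540 = -3760/7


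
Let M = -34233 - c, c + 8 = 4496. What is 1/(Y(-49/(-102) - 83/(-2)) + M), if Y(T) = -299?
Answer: -1/39020 ≈ -2.5628e-5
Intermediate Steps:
c = 4488 (c = -8 + 4496 = 4488)
M = -38721 (M = -34233 - 1*4488 = -34233 - 4488 = -38721)
1/(Y(-49/(-102) - 83/(-2)) + M) = 1/(-299 - 38721) = 1/(-39020) = -1/39020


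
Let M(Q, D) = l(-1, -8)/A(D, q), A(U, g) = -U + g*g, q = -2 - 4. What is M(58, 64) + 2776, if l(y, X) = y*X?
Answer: 19430/7 ≈ 2775.7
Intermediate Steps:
l(y, X) = X*y
q = -6
A(U, g) = g**2 - U (A(U, g) = -U + g**2 = g**2 - U)
M(Q, D) = 8/(36 - D) (M(Q, D) = (-8*(-1))/((-6)**2 - D) = 8/(36 - D))
M(58, 64) + 2776 = -8/(-36 + 64) + 2776 = -8/28 + 2776 = -8*1/28 + 2776 = -2/7 + 2776 = 19430/7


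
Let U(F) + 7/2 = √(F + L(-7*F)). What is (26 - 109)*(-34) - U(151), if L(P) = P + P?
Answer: 5651/2 - I*√1963 ≈ 2825.5 - 44.306*I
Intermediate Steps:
L(P) = 2*P
U(F) = -7/2 + √13*√(-F) (U(F) = -7/2 + √(F + 2*(-7*F)) = -7/2 + √(F - 14*F) = -7/2 + √(-13*F) = -7/2 + √13*√(-F))
(26 - 109)*(-34) - U(151) = (26 - 109)*(-34) - (-7/2 + √13*√(-1*151)) = -83*(-34) - (-7/2 + √13*√(-151)) = 2822 - (-7/2 + √13*(I*√151)) = 2822 - (-7/2 + I*√1963) = 2822 + (7/2 - I*√1963) = 5651/2 - I*√1963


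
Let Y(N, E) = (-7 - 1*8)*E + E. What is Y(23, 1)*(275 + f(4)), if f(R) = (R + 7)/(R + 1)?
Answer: -19404/5 ≈ -3880.8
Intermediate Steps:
f(R) = (7 + R)/(1 + R)
Y(N, E) = -14*E (Y(N, E) = (-7 - 8)*E + E = -15*E + E = -14*E)
Y(23, 1)*(275 + f(4)) = (-14*1)*(275 + (7 + 4)/(1 + 4)) = -14*(275 + 11/5) = -14*1386/5 = -19404/5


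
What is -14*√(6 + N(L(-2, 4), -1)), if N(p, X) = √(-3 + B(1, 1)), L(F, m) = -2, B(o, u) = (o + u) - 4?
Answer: -14*√(6 + I*√5) ≈ -34.864 - 6.2854*I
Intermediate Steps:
B(o, u) = -4 + o + u
N(p, X) = I*√5 (N(p, X) = √(-3 + (-4 + 1 + 1)) = √(-3 - 2) = √(-5) = I*√5)
-14*√(6 + N(L(-2, 4), -1)) = -14*√(6 + I*√5)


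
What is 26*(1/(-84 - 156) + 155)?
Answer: 483587/120 ≈ 4029.9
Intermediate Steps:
26*(1/(-84 - 156) + 155) = 26*(1/(-240) + 155) = 26*(-1/240 + 155) = 26*(37199/240) = 483587/120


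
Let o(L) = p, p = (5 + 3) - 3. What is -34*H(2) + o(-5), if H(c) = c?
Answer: -63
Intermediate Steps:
p = 5 (p = 8 - 3 = 5)
o(L) = 5
-34*H(2) + o(-5) = -34*2 + 5 = -68 + 5 = -63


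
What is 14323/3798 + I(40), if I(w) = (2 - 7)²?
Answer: 109273/3798 ≈ 28.771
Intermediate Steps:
I(w) = 25 (I(w) = (-5)² = 25)
14323/3798 + I(40) = 14323/3798 + 25 = 109273/3798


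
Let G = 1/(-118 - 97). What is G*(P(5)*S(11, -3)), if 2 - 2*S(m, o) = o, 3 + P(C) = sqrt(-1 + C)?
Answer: 1/86 ≈ 0.011628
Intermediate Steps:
P(C) = -3 + sqrt(-1 + C)
S(m, o) = 1 - o/2
G = -1/215 (G = 1/(-215) = -1/215 ≈ -0.0046512)
G*(P(5)*S(11, -3)) = -(-3 + sqrt(-1 + 5))*(1 - 1/2*(-3))/215 = -(-3 + sqrt(4))*(1 + 3/2)/215 = -(-3 + 2)*5/(215*2) = -(-1)*5/(215*2) = -1/215*(-5/2) = 1/86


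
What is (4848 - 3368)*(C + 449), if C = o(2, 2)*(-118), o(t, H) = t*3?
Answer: -383320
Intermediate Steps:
o(t, H) = 3*t
C = -708 (C = (3*2)*(-118) = 6*(-118) = -708)
(4848 - 3368)*(C + 449) = (4848 - 3368)*(-708 + 449) = 1480*(-259) = -383320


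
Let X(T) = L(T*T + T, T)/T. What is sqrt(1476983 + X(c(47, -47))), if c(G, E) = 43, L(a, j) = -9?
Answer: 2*sqrt(682735295)/43 ≈ 1215.3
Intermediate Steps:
X(T) = -9/T
sqrt(1476983 + X(c(47, -47))) = sqrt(1476983 - 9/43) = sqrt(63510260/43) = 2*sqrt(682735295)/43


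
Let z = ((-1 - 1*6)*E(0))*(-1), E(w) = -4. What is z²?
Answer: 784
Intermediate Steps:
z = -28 (z = ((-1 - 1*6)*(-4))*(-1) = ((-1 - 6)*(-4))*(-1) = -7*(-4)*(-1) = 28*(-1) = -28)
z² = (-28)² = 784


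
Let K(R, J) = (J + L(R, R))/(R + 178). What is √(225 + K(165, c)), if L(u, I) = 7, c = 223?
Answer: √541835/49 ≈ 15.022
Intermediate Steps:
K(R, J) = (7 + J)/(178 + R) (K(R, J) = (J + 7)/(R + 178) = (7 + J)/(178 + R))
√(225 + K(165, c)) = √(225 + (7 + 223)/(178 + 165)) = √(225 + 230/343) = √(77405/343) = √541835/49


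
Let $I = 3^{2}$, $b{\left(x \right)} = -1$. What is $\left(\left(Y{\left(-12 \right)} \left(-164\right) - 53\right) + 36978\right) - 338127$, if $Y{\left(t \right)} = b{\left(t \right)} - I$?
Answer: $-299562$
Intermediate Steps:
$I = 9$
$Y{\left(t \right)} = -10$ ($Y{\left(t \right)} = -1 - 9 = -10$)
$\left(\left(Y{\left(-12 \right)} \left(-164\right) - 53\right) + 36978\right) - 338127 = \left(\left(\left(-10\right) \left(-164\right) - 53\right) + 36978\right) - 338127 = \left(\left(1640 - 53\right) + 36978\right) - 338127 = \left(1587 + 36978\right) - 338127 = 38565 - 338127 = -299562$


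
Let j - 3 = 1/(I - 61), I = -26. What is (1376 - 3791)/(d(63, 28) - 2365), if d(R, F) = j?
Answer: 42021/41099 ≈ 1.0224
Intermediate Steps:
j = 260/87 (j = 3 + 1/(-26 - 61) = 3 + 1/(-87) = 3 - 1/87 = 260/87 ≈ 2.9885)
d(R, F) = 260/87
(1376 - 3791)/(d(63, 28) - 2365) = (1376 - 3791)/(260/87 - 2365) = -2415/(-205495/87) = -2415*(-87/205495) = 42021/41099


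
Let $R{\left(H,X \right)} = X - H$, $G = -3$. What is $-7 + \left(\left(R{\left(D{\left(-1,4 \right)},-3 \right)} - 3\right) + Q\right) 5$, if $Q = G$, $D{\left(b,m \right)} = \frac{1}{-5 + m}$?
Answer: $-47$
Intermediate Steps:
$Q = -3$
$-7 + \left(\left(R{\left(D{\left(-1,4 \right)},-3 \right)} - 3\right) + Q\right) 5 = -7 + \left(\left(\left(-3 - \frac{1}{-5 + 4}\right) - 3\right) - 3\right) 5 = -7 + \left(\left(\left(-3 - \frac{1}{-1}\right) - 3\right) - 3\right) 5 = -7 + \left(\left(\left(-3 - -1\right) - 3\right) - 3\right) 5 = -7 + \left(\left(\left(-3 + 1\right) - 3\right) - 3\right) 5 = -7 + \left(\left(-2 - 3\right) - 3\right) 5 = -7 + \left(-5 - 3\right) 5 = -7 - 40 = -47$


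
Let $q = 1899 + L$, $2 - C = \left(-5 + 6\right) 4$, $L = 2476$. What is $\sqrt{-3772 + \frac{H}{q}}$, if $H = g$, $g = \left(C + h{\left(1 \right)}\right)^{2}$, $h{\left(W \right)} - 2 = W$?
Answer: $\frac{3 i \sqrt{12835277}}{175} \approx 61.417 i$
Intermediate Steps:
$h{\left(W \right)} = 2 + W$
$C = -2$ ($C = 2 - \left(-5 + 6\right) 4 = 2 - 1 \cdot 4 = 2 - 4 = -2$)
$q = 4375$ ($q = 1899 + 2476 = 4375$)
$g = 1$ ($g = \left(-2 + \left(2 + 1\right)\right)^{2} = \left(-2 + 3\right)^{2} = 1^{2} = 1$)
$H = 1$
$\sqrt{-3772 + \frac{H}{q}} = \sqrt{-3772 + 1 \cdot \frac{1}{4375}} = \sqrt{-3772 + \frac{1}{4375}} = \sqrt{- \frac{16502499}{4375}} = \frac{3 i \sqrt{12835277}}{175}$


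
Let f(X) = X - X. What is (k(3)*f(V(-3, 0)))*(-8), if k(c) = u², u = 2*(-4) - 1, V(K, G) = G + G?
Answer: 0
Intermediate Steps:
V(K, G) = 2*G
u = -9 (u = -8 - 1 = -9)
f(X) = 0
k(c) = 81 (k(c) = (-9)² = 81)
(k(3)*f(V(-3, 0)))*(-8) = (81*0)*(-8) = 0*(-8) = 0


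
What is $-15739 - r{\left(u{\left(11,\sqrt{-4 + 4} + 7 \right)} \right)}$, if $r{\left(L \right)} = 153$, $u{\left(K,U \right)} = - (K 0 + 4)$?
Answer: $-15892$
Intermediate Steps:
$u{\left(K,U \right)} = -4$ ($u{\left(K,U \right)} = - (0 + 4) = \left(-1\right) 4 = -4$)
$-15739 - r{\left(u{\left(11,\sqrt{-4 + 4} + 7 \right)} \right)} = -15739 - 153 = -15892$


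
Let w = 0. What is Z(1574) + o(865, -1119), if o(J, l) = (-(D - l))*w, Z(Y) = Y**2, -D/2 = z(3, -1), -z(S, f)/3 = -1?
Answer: 2477476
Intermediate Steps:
z(S, f) = 3 (z(S, f) = -3*(-1) = 3)
D = -6 (D = -2*3 = -6)
o(J, l) = 0 (o(J, l) = -(-6 - l)*0 = (6 + l)*0 = 0)
Z(1574) + o(865, -1119) = 1574**2 + 0 = 2477476 + 0 = 2477476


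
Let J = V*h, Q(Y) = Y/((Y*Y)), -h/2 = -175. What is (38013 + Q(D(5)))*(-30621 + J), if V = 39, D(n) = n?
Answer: -3225610086/5 ≈ -6.4512e+8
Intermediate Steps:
h = 350 (h = -2*(-175) = 350)
Q(Y) = 1/Y (Q(Y) = Y/(Y²) = Y/Y² = 1/Y)
J = 13650 (J = 39*350 = 13650)
(38013 + Q(D(5)))*(-30621 + J) = (38013 + 1/5)*(-30621 + 13650) = (38013 + ⅕)*(-16971) = (190066/5)*(-16971) = -3225610086/5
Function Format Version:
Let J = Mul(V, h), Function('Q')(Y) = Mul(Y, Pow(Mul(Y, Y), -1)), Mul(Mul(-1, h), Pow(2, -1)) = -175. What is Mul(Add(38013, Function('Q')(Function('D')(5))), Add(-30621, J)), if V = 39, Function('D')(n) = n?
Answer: Rational(-3225610086, 5) ≈ -6.4512e+8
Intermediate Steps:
h = 350 (h = Mul(-2, -175) = 350)
Function('Q')(Y) = Pow(Y, -1) (Function('Q')(Y) = Mul(Y, Pow(Pow(Y, 2), -1)) = Mul(Y, Pow(Y, -2)) = Pow(Y, -1))
J = 13650 (J = Mul(39, 350) = 13650)
Mul(Add(38013, Function('Q')(Function('D')(5))), Add(-30621, J)) = Mul(Add(38013, Pow(5, -1)), Add(-30621, 13650)) = Mul(Add(38013, Rational(1, 5)), -16971) = Mul(Rational(190066, 5), -16971) = Rational(-3225610086, 5)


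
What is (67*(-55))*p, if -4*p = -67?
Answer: -246895/4 ≈ -61724.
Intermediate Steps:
p = 67/4 (p = -¼*(-67) = 67/4 ≈ 16.750)
(67*(-55))*p = (67*(-55))*(67/4) = -3685*67/4 = -246895/4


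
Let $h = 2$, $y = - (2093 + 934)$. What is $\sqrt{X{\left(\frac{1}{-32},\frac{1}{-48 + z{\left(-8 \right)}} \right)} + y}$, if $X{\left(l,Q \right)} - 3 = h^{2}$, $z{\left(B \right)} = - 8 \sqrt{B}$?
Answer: $2 i \sqrt{755} \approx 54.955 i$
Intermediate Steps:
$y = -3027$ ($y = \left(-1\right) 3027 = -3027$)
$X{\left(l,Q \right)} = 7$ ($X{\left(l,Q \right)} = 3 + 2^{2} = 3 + 4 = 7$)
$\sqrt{X{\left(\frac{1}{-32},\frac{1}{-48 + z{\left(-8 \right)}} \right)} + y} = \sqrt{7 - 3027} = \sqrt{-3020} = 2 i \sqrt{755}$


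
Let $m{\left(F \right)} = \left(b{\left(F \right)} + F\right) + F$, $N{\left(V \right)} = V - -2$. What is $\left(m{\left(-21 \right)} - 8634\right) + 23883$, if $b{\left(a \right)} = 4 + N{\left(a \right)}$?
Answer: $15192$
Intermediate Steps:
$N{\left(V \right)} = 2 + V$ ($N{\left(V \right)} = V + 2 = 2 + V$)
$b{\left(a \right)} = 6 + a$ ($b{\left(a \right)} = 4 + \left(2 + a\right) = 6 + a$)
$m{\left(F \right)} = 6 + 3 F$ ($m{\left(F \right)} = \left(\left(6 + F\right) + F\right) + F = \left(6 + 2 F\right) + F = 6 + 3 F$)
$\left(m{\left(-21 \right)} - 8634\right) + 23883 = \left(\left(6 + 3 \left(-21\right)\right) - 8634\right) + 23883 = \left(\left(6 - 63\right) - 8634\right) + 23883 = \left(-57 - 8634\right) + 23883 = -8691 + 23883 = 15192$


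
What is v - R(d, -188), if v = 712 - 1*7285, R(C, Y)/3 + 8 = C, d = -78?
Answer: -6315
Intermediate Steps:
R(C, Y) = -24 + 3*C
v = -6573 (v = 712 - 7285 = -6573)
v - R(d, -188) = -6573 - (-24 + 3*(-78)) = -6573 - (-24 - 234) = -6573 - 1*(-258) = -6573 + 258 = -6315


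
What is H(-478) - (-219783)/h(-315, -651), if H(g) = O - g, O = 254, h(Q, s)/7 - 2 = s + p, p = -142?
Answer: 3833301/5537 ≈ 692.31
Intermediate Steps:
h(Q, s) = -980 + 7*s (h(Q, s) = 14 + 7*(s - 142) = 14 + 7*(-142 + s) = 14 + (-994 + 7*s) = -980 + 7*s)
H(g) = 254 - g
H(-478) - (-219783)/h(-315, -651) = (254 - 1*(-478)) - (-219783)/(-980 + 7*(-651)) = (254 + 478) - (-219783)/(-980 - 4557) = 732 - (-219783)/(-5537) = 732 - (-219783)*(-1)/5537 = 732 - 1*219783/5537 = 732 - 219783/5537 = 3833301/5537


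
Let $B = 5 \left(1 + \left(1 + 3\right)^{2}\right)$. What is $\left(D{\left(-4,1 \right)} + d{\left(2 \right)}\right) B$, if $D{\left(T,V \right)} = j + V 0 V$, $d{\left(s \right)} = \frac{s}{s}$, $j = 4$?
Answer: $425$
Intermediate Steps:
$d{\left(s \right)} = 1$
$B = 85$ ($B = 5 \left(1 + 4^{2}\right) = 5 \left(1 + 16\right) = 5 \cdot 17 = 85$)
$D{\left(T,V \right)} = 4$ ($D{\left(T,V \right)} = 4 + V 0 V = 4 + 0 V = 4 + 0 = 4$)
$\left(D{\left(-4,1 \right)} + d{\left(2 \right)}\right) B = \left(4 + 1\right) 85 = 5 \cdot 85 = 425$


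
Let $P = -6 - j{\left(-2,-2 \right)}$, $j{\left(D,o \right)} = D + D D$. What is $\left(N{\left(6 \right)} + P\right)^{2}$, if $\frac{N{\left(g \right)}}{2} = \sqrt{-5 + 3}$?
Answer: $56 - 32 i \sqrt{2} \approx 56.0 - 45.255 i$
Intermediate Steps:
$j{\left(D,o \right)} = D + D^{2}$
$P = -8$ ($P = -6 - - 2 \left(1 - 2\right) = -6 - \left(-2\right) \left(-1\right) = -6 - 2 = -8$)
$N{\left(g \right)} = 2 i \sqrt{2}$ ($N{\left(g \right)} = 2 \sqrt{-5 + 3} = 2 \sqrt{-2} = 2 i \sqrt{2}$)
$\left(N{\left(6 \right)} + P\right)^{2} = \left(2 i \sqrt{2} - 8\right)^{2} = \left(-8 + 2 i \sqrt{2}\right)^{2}$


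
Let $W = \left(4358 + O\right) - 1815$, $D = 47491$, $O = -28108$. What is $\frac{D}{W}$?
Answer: $- \frac{47491}{25565} \approx -1.8577$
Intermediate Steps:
$W = -25565$ ($W = \left(4358 - 28108\right) - 1815 = -23750 - 1815 = -25565$)
$\frac{D}{W} = \frac{47491}{-25565} = 47491 \left(- \frac{1}{25565}\right) = - \frac{47491}{25565}$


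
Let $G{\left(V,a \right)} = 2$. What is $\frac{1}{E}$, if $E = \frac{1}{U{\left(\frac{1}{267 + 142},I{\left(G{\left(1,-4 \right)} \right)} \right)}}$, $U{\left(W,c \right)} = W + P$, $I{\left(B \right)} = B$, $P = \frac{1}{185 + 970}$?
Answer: $\frac{1564}{472395} \approx 0.0033108$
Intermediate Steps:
$P = \frac{1}{1155} \approx 0.0008658$
$U{\left(W,c \right)} = \frac{1}{1155} + W$ ($U{\left(W,c \right)} = W + \frac{1}{1155} = \frac{1}{1155} + W$)
$E = \frac{472395}{1564}$ ($E = \frac{1}{\frac{1}{1155} + \frac{1}{267 + 142}} = \frac{1}{\frac{1}{1155} + \frac{1}{409}} = \frac{1}{\frac{1564}{472395}} = \frac{472395}{1564} \approx 302.04$)
$\frac{1}{E} = \frac{1}{\frac{472395}{1564}} = \frac{1564}{472395}$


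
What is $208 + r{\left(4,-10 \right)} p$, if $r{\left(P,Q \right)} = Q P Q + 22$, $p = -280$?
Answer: $-117952$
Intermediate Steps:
$r{\left(P,Q \right)} = 22 + P Q^{2}$ ($r{\left(P,Q \right)} = P Q Q + 22 = P Q^{2} + 22 = 22 + P Q^{2}$)
$208 + r{\left(4,-10 \right)} p = 208 + \left(22 + 4 \left(-10\right)^{2}\right) \left(-280\right) = 208 + \left(22 + 4 \cdot 100\right) \left(-280\right) = 208 + \left(22 + 400\right) \left(-280\right) = 208 + 422 \left(-280\right) = 208 - 118160 = -117952$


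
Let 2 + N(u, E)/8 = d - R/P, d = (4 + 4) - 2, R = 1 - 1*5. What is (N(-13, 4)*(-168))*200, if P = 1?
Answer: -2150400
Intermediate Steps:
R = -4 (R = 1 - 5 = -4)
d = 6 (d = 8 - 2 = 6)
N(u, E) = 64 (N(u, E) = -16 + 8*(6 - (-4)/1) = -16 + 8*(6 - (-4)) = -16 + 8*(6 - 1*(-4)) = -16 + 8*(6 + 4) = -16 + 8*10 = -16 + 80 = 64)
(N(-13, 4)*(-168))*200 = (64*(-168))*200 = -10752*200 = -2150400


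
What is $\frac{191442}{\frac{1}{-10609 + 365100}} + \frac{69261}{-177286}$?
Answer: $\frac{12031419723107031}{177286} \approx 6.7864 \cdot 10^{10}$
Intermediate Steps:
$\frac{191442}{\frac{1}{-10609 + 365100}} + \frac{69261}{-177286} = \frac{191442}{\frac{1}{354491}} + 69261 \left(- \frac{1}{177286}\right) = 191442 \frac{1}{\frac{1}{354491}} - \frac{69261}{177286} = 191442 \cdot 354491 - \frac{69261}{177286} = 67864466022 - \frac{69261}{177286} = \frac{12031419723107031}{177286}$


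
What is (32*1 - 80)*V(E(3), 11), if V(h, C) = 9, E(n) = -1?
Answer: -432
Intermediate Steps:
(32*1 - 80)*V(E(3), 11) = (32*1 - 80)*9 = (32 - 80)*9 = -48*9 = -432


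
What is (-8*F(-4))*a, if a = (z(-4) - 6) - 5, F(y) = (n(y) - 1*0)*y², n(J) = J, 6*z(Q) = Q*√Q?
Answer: -5632 - 2048*I/3 ≈ -5632.0 - 682.67*I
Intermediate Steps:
z(Q) = Q^(3/2)/6 (z(Q) = (Q*√Q)/6 = Q^(3/2)/6)
F(y) = y³ (F(y) = (y - 1*0)*y² = (y + 0)*y² = y*y² = y³)
a = -11 - 4*I/3 (a = ((-4)^(3/2)/6 - 6) - 5 = ((-8*I)/6 - 6) - 5 = (-4*I/3 - 6) - 5 = (-6 - 4*I/3) - 5 = -11 - 4*I/3 ≈ -11.0 - 1.3333*I)
(-8*F(-4))*a = (-8*(-4)³)*(-11 - 4*I/3) = (-8*(-64))*(-11 - 4*I/3) = 512*(-11 - 4*I/3) = -5632 - 2048*I/3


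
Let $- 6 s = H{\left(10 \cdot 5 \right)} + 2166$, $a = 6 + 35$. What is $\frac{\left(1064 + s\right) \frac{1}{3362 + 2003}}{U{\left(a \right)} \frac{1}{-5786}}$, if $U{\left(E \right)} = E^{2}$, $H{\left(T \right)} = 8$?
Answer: $- \frac{2435906}{5411139} \approx -0.45017$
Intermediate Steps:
$a = 41$
$s = - \frac{1087}{3}$ ($s = - \frac{8 + 2166}{6} = \left(- \frac{1}{6}\right) 2174 = - \frac{1087}{3} \approx -362.33$)
$\frac{\left(1064 + s\right) \frac{1}{3362 + 2003}}{U{\left(a \right)} \frac{1}{-5786}} = \frac{\left(1064 - \frac{1087}{3}\right) \frac{1}{3362 + 2003}}{41^{2} \frac{1}{-5786}} = \frac{\frac{2105}{3} \cdot \frac{1}{5365}}{1681 \left(- \frac{1}{5786}\right)} = \frac{\frac{2105}{3} \cdot \frac{1}{5365}}{- \frac{1681}{5786}} = \frac{421}{3219} \left(- \frac{5786}{1681}\right) = - \frac{2435906}{5411139}$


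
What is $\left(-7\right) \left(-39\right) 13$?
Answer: $3549$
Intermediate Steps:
$\left(-7\right) \left(-39\right) 13 = 273 \cdot 13 = 3549$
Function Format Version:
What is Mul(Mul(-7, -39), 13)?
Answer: 3549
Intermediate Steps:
Mul(Mul(-7, -39), 13) = Mul(273, 13) = 3549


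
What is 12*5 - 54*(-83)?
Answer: 4542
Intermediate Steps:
12*5 - 54*(-83) = 60 + 4482 = 4542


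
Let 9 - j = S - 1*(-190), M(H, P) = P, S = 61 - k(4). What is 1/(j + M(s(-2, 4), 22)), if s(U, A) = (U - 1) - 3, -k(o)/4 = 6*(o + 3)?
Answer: -1/388 ≈ -0.0025773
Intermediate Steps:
k(o) = -72 - 24*o (k(o) = -24*(o + 3) = -24*(3 + o) = -4*(18 + 6*o) = -72 - 24*o)
s(U, A) = -4 + U (s(U, A) = (-1 + U) - 3 = -4 + U)
S = 229 (S = 61 - (-72 - 24*4) = 61 - (-72 - 96) = 61 - 1*(-168) = 61 + 168 = 229)
j = -410 (j = 9 - (229 - 1*(-190)) = 9 - (229 + 190) = 9 - 1*419 = 9 - 419 = -410)
1/(j + M(s(-2, 4), 22)) = 1/(-410 + 22) = 1/(-388) = -1/388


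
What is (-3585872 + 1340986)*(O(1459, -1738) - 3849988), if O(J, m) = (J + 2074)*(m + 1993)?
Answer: 6620332690678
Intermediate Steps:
O(J, m) = (1993 + m)*(2074 + J) (O(J, m) = (2074 + J)*(1993 + m) = (1993 + m)*(2074 + J))
(-3585872 + 1340986)*(O(1459, -1738) - 3849988) = (-3585872 + 1340986)*((4133482 + 1993*1459 + 2074*(-1738) + 1459*(-1738)) - 3849988) = -2244886*((4133482 + 2907787 - 3604612 - 2535742) - 3849988) = -2244886*(900915 - 3849988) = -2244886*(-2949073) = 6620332690678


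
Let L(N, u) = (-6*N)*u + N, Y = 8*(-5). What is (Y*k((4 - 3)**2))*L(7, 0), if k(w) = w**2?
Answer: -280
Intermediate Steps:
Y = -40
L(N, u) = N - 6*N*u (L(N, u) = -6*N*u + N = N - 6*N*u)
(Y*k((4 - 3)**2))*L(7, 0) = (-40*(4 - 3)**4)*(7*(1 - 6*0)) = (-40*(1**2)**2)*(7*(1 + 0)) = (-40*1**2)*(7*1) = -40*1*7 = -40*7 = -280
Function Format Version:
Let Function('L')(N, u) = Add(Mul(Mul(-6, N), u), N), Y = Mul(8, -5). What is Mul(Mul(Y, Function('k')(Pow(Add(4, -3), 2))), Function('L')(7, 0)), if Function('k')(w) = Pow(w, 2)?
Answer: -280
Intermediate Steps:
Y = -40
Function('L')(N, u) = Add(N, Mul(-6, N, u)) (Function('L')(N, u) = Add(Mul(-6, N, u), N) = Add(N, Mul(-6, N, u)))
Mul(Mul(Y, Function('k')(Pow(Add(4, -3), 2))), Function('L')(7, 0)) = Mul(Mul(-40, Pow(Pow(Add(4, -3), 2), 2)), Mul(7, Add(1, Mul(-6, 0)))) = Mul(Mul(-40, Pow(Pow(1, 2), 2)), Mul(7, Add(1, 0))) = Mul(Mul(-40, Pow(1, 2)), Mul(7, 1)) = Mul(Mul(-40, 1), 7) = Mul(-40, 7) = -280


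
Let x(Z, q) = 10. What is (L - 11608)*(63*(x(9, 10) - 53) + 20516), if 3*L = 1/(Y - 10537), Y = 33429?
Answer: -14195580261649/68676 ≈ -2.0670e+8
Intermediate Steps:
L = 1/68676 (L = 1/(3*(33429 - 10537)) = (⅓)/22892 = (⅓)*(1/22892) = 1/68676 ≈ 1.4561e-5)
(L - 11608)*(63*(x(9, 10) - 53) + 20516) = (1/68676 - 11608)*(63*(10 - 53) + 20516) = -797191007*(63*(-43) + 20516)/68676 = -797191007*(-2709 + 20516)/68676 = -797191007/68676*17807 = -14195580261649/68676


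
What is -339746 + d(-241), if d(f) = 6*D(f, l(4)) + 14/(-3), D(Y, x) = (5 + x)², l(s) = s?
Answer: -1017794/3 ≈ -3.3926e+5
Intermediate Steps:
d(f) = 1444/3 (d(f) = 6*(5 + 4)² + 14/(-3) = 6*9² + 14*(-⅓) = 6*81 - 14/3 = 486 - 14/3 = 1444/3)
-339746 + d(-241) = -339746 + 1444/3 = -1017794/3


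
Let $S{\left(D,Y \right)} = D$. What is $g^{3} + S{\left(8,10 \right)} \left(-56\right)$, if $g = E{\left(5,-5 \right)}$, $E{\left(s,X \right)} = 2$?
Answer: $-440$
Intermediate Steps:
$g = 2$
$g^{3} + S{\left(8,10 \right)} \left(-56\right) = 2^{3} + 8 \left(-56\right) = 8 - 448 = -440$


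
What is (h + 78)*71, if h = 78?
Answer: 11076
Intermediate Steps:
(h + 78)*71 = (78 + 78)*71 = 156*71 = 11076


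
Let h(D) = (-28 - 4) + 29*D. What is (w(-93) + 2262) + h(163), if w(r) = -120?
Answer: 6837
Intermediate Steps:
h(D) = -32 + 29*D
(w(-93) + 2262) + h(163) = (-120 + 2262) + (-32 + 29*163) = 2142 + (-32 + 4727) = 2142 + 4695 = 6837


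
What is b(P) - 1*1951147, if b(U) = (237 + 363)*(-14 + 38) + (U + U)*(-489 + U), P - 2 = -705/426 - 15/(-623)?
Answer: -7580128464317335/3913116578 ≈ -1.9371e+6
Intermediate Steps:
P = 32657/88466 (P = 2 + (-705/426 - 15/(-623)) = 2 + (-705*1/426 - 15*(-1/623)) = 2 + (-235/142 + 15/623) = 2 - 144275/88466 = 32657/88466 ≈ 0.36915)
b(U) = 14400 + 2*U*(-489 + U) (b(U) = 600*24 + (2*U)*(-489 + U) = 14400 + 2*U*(-489 + U))
b(P) - 1*1951147 = (14400 - 978*32657/88466 + 2*(32657/88466)²) - 1*1951147 = (14400 - 15969273/44233 + 2*(1066479649/7826233156)) - 1951147 = (14400 - 15969273/44233 + 1066479649/3913116578) - 1951147 = 54937207497631/3913116578 - 1951147 = -7580128464317335/3913116578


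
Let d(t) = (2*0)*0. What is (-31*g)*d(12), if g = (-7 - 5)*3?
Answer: 0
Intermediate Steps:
d(t) = 0 (d(t) = 0*0 = 0)
g = -36 (g = -12*3 = -36)
(-31*g)*d(12) = -31*(-36)*0 = 1116*0 = 0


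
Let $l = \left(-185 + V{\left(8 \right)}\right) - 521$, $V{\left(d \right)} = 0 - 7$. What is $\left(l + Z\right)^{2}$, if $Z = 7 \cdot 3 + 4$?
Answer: $473344$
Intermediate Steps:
$Z = 25$ ($Z = 21 + 4 = 25$)
$V{\left(d \right)} = -7$ ($V{\left(d \right)} = 0 - 7 = -7$)
$l = -713$ ($l = \left(-185 - 7\right) - 521 = -192 - 521 = -713$)
$\left(l + Z\right)^{2} = \left(-713 + 25\right)^{2} = \left(-688\right)^{2} = 473344$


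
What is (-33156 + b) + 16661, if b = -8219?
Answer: -24714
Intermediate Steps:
(-33156 + b) + 16661 = (-33156 - 8219) + 16661 = -41375 + 16661 = -24714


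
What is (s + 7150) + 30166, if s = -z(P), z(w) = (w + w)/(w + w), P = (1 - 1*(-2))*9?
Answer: 37315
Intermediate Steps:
P = 27 (P = (1 + 2)*9 = 3*9 = 27)
z(w) = 1 (z(w) = (2*w)/((2*w)) = (2*w)*(1/(2*w)) = 1)
s = -1 (s = -1*1 = -1)
(s + 7150) + 30166 = (-1 + 7150) + 30166 = 7149 + 30166 = 37315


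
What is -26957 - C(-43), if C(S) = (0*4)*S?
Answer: -26957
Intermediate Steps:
C(S) = 0 (C(S) = 0*S = 0)
-26957 - C(-43) = -26957 - 1*0 = -26957 + 0 = -26957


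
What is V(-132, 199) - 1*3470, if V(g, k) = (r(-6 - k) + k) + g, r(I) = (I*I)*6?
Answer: 248747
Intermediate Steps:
r(I) = 6*I² (r(I) = I²*6 = 6*I²)
V(g, k) = g + k + 6*(-6 - k)² (V(g, k) = (6*(-6 - k)² + k) + g = (k + 6*(-6 - k)²) + g = g + k + 6*(-6 - k)²)
V(-132, 199) - 1*3470 = (-132 + 199 + 6*(6 + 199)²) - 1*3470 = (-132 + 199 + 6*205²) - 3470 = (-132 + 199 + 6*42025) - 3470 = (-132 + 199 + 252150) - 3470 = 252217 - 3470 = 248747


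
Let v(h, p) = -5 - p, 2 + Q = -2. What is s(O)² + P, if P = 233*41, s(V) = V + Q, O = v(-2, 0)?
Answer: 9634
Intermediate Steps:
Q = -4 (Q = -2 - 2 = -4)
O = -5 (O = -5 - 1*0 = -5 + 0 = -5)
s(V) = -4 + V (s(V) = V - 4 = -4 + V)
P = 9553
s(O)² + P = (-4 - 5)² + 9553 = (-9)² + 9553 = 81 + 9553 = 9634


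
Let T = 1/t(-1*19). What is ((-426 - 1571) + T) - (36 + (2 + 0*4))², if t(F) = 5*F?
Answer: -326896/95 ≈ -3441.0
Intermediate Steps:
T = -1/95 (T = 1/(5*(-1*19)) = 1/(5*(-19)) = 1/(-95) = -1/95 ≈ -0.010526)
((-426 - 1571) + T) - (36 + (2 + 0*4))² = ((-426 - 1571) - 1/95) - (36 + (2 + 0*4))² = (-1997 - 1/95) - (36 + (2 + 0))² = -189716/95 - (36 + 2)² = -189716/95 - 1*38² = -189716/95 - 1*1444 = -189716/95 - 1444 = -326896/95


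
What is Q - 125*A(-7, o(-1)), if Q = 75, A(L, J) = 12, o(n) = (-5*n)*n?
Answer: -1425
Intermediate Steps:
o(n) = -5*n**2
Q - 125*A(-7, o(-1)) = 75 - 125*12 = 75 - 1500 = -1425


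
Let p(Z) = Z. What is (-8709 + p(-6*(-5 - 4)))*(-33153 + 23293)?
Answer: 85338300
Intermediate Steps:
(-8709 + p(-6*(-5 - 4)))*(-33153 + 23293) = (-8709 - 6*(-5 - 4))*(-33153 + 23293) = (-8709 - 6*(-9))*(-9860) = (-8709 + 54)*(-9860) = -8655*(-9860) = 85338300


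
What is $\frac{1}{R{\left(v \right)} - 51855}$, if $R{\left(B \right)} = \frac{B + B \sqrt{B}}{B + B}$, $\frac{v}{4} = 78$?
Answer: $- \frac{207418}{10755556369} - \frac{4 \sqrt{78}}{10755556369} \approx -1.9288 \cdot 10^{-5}$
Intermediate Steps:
$v = 312$ ($v = 4 \cdot 78 = 312$)
$R{\left(B \right)} = \frac{B + B^{\frac{3}{2}}}{2 B}$
$\frac{1}{R{\left(v \right)} - 51855} = \frac{1}{\left(\frac{1}{2} + \frac{\sqrt{312}}{2}\right) - 51855} = \frac{1}{\left(\frac{1}{2} + \frac{2 \sqrt{78}}{2}\right) - 51855} = \frac{1}{\left(\frac{1}{2} + \sqrt{78}\right) - 51855} = \frac{1}{- \frac{103709}{2} + \sqrt{78}}$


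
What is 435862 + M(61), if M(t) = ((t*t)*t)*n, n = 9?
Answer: 2478691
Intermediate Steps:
M(t) = 9*t³ (M(t) = ((t*t)*t)*9 = (t²*t)*9 = t³*9 = 9*t³)
435862 + M(61) = 435862 + 9*61³ = 435862 + 9*226981 = 435862 + 2042829 = 2478691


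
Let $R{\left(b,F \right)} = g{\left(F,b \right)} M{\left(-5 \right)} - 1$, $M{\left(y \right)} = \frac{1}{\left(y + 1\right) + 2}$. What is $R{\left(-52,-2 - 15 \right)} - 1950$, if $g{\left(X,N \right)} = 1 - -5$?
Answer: $-1954$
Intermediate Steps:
$g{\left(X,N \right)} = 6$ ($g{\left(X,N \right)} = 1 + 5 = 6$)
$M{\left(y \right)} = \frac{1}{3 + y}$ ($M{\left(y \right)} = \frac{1}{\left(1 + y\right) + 2} = \frac{1}{3 + y}$)
$R{\left(b,F \right)} = -4$ ($R{\left(b,F \right)} = \frac{6}{3 - 5} - 1 = \frac{6}{-2} - 1 = 6 \left(- \frac{1}{2}\right) - 1 = -3 - 1 = -4$)
$R{\left(-52,-2 - 15 \right)} - 1950 = -4 - 1950 = -1954$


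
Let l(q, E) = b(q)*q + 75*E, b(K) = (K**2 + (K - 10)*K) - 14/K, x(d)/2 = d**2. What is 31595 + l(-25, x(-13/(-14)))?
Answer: -567387/98 ≈ -5789.7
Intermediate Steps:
x(d) = 2*d**2
b(K) = K**2 - 14/K + K*(-10 + K) (b(K) = (K**2 + (-10 + K)*K) - 14/K = (K**2 + K*(-10 + K)) - 14/K = K**2 - 14/K + K*(-10 + K))
l(q, E) = -14 + 75*E + 2*q**2*(-5 + q) (l(q, E) = (2*(-7 + q**2*(-5 + q))/q)*q + 75*E = (-14 + 2*q**2*(-5 + q)) + 75*E = -14 + 75*E + 2*q**2*(-5 + q))
31595 + l(-25, x(-13/(-14))) = 31595 + (-14 + 75*(2*(-13/(-14))**2) + 2*(-25)**2*(-5 - 25)) = 31595 + (-14 + 75*(2*(-13*(-1/14))**2) + 2*625*(-30)) = 31595 + (-14 + 75*(2*(13/14)**2) - 37500) = 31595 + (-14 + 75*(2*(169/196)) - 37500) = 31595 + (-14 + 75*(169/98) - 37500) = 31595 + (-14 + 12675/98 - 37500) = 31595 - 3663697/98 = -567387/98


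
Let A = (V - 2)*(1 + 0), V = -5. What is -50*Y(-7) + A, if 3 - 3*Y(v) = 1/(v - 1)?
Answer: -709/12 ≈ -59.083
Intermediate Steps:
A = -7 (A = (-5 - 2)*(1 + 0) = -7*1 = -7)
Y(v) = 1 - 1/(3*(-1 + v)) (Y(v) = 1 - 1/(3*(v - 1)) = 1 - 1/(3*(-1 + v)))
-50*Y(-7) + A = -50*(-4/3 - 7)/(-1 - 7) - 7 = -50*(-25)/((-8)*3) - 7 = -(-25)*(-25)/(4*3) - 7 = -50*25/24 - 7 = -625/12 - 7 = -709/12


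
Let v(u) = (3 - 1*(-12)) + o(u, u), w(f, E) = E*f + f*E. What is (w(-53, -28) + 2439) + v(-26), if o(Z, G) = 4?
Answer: 5426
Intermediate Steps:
w(f, E) = 2*E*f (w(f, E) = E*f + E*f = 2*E*f)
v(u) = 19 (v(u) = (3 - 1*(-12)) + 4 = (3 + 12) + 4 = 15 + 4 = 19)
(w(-53, -28) + 2439) + v(-26) = (2*(-28)*(-53) + 2439) + 19 = (2968 + 2439) + 19 = 5407 + 19 = 5426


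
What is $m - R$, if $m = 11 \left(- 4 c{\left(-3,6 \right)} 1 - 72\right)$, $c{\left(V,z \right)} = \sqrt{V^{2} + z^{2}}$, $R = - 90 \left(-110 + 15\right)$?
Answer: $-9342 - 132 \sqrt{5} \approx -9637.2$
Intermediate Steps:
$R = 8550$ ($R = \left(-90\right) \left(-95\right) = 8550$)
$m = -792 - 132 \sqrt{5}$ ($m = 11 \left(- 4 \sqrt{\left(-3\right)^{2} + 6^{2}} \cdot 1 - 72\right) = 11 \left(- 4 \sqrt{9 + 36} \cdot 1 - 72\right) = 11 \left(- 4 \sqrt{45} \cdot 1 - 72\right) = 11 \left(- 4 \cdot 3 \sqrt{5} \cdot 1 - 72\right) = 11 \left(- 12 \sqrt{5} \cdot 1 - 72\right) = 11 \left(- 12 \sqrt{5} - 72\right) = 11 \left(-72 - 12 \sqrt{5}\right) = -792 - 132 \sqrt{5} \approx -1087.2$)
$m - R = \left(-792 - 132 \sqrt{5}\right) - 8550 = -9342 - 132 \sqrt{5}$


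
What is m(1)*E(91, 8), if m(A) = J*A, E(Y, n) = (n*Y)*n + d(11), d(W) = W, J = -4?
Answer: -23340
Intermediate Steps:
E(Y, n) = 11 + Y*n² (E(Y, n) = (n*Y)*n + 11 = (Y*n)*n + 11 = Y*n² + 11 = 11 + Y*n²)
m(A) = -4*A
m(1)*E(91, 8) = (-4*1)*(11 + 91*8²) = -4*(11 + 91*64) = -4*(11 + 5824) = -4*5835 = -23340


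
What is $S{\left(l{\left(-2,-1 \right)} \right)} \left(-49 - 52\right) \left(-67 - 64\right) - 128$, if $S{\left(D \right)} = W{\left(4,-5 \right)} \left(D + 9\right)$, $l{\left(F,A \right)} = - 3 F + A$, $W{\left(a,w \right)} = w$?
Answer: $-926298$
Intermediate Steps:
$l{\left(F,A \right)} = A - 3 F$
$S{\left(D \right)} = -45 - 5 D$ ($S{\left(D \right)} = - 5 \left(D + 9\right) = - 5 \left(9 + D\right) = -45 - 5 D$)
$S{\left(l{\left(-2,-1 \right)} \right)} \left(-49 - 52\right) \left(-67 - 64\right) - 128 = \left(-45 - 5 \left(-1 - -6\right)\right) \left(-49 - 52\right) \left(-67 - 64\right) - 128 = \left(-45 - 5 \left(-1 + 6\right)\right) \left(\left(-101\right) \left(-131\right)\right) - 128 = \left(-45 - 25\right) 13231 - 128 = \left(-70\right) 13231 - 128 = -926170 - 128 = -926298$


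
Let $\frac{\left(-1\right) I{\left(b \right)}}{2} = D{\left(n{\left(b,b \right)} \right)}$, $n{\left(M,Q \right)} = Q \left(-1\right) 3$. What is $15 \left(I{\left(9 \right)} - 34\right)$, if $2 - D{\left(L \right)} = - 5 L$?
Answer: $3480$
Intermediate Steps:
$n{\left(M,Q \right)} = - 3 Q$ ($n{\left(M,Q \right)} = - Q 3 = - 3 Q$)
$D{\left(L \right)} = 2 + 5 L$ ($D{\left(L \right)} = 2 - - 5 L = 2 + 5 L$)
$I{\left(b \right)} = -4 + 30 b$ ($I{\left(b \right)} = - 2 \left(2 + 5 \left(- 3 b\right)\right) = - 2 \left(2 - 15 b\right) = -4 + 30 b$)
$15 \left(I{\left(9 \right)} - 34\right) = 15 \left(\left(-4 + 30 \cdot 9\right) - 34\right) = 15 \left(\left(-4 + 270\right) - 34\right) = 15 \left(266 - 34\right) = 15 \cdot 232 = 3480$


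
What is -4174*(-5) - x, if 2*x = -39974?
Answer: 40857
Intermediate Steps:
x = -19987 (x = (½)*(-39974) = -19987)
-4174*(-5) - x = -4174*(-5) - 1*(-19987) = 20870 + 19987 = 40857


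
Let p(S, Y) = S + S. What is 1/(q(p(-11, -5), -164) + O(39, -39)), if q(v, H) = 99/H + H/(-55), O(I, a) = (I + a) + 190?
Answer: 9020/1735251 ≈ 0.0051981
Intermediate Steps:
p(S, Y) = 2*S
O(I, a) = 190 + I + a
q(v, H) = 99/H - H/55 (q(v, H) = 99/H + H*(-1/55) = 99/H - H/55)
1/(q(p(-11, -5), -164) + O(39, -39)) = 1/((99/(-164) - 1/55*(-164)) + (190 + 39 - 39)) = 1/((99*(-1/164) + 164/55) + 190) = 1/((-99/164 + 164/55) + 190) = 1/(21451/9020 + 190) = 1/(1735251/9020) = 9020/1735251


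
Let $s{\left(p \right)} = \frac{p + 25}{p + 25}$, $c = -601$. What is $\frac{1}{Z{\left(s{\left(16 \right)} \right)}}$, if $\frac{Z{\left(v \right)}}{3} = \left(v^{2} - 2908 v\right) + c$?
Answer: $- \frac{1}{10524} \approx -9.5021 \cdot 10^{-5}$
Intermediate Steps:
$s{\left(p \right)} = 1$ ($s{\left(p \right)} = \frac{25 + p}{25 + p} = 1$)
$Z{\left(v \right)} = -1803 - 8724 v + 3 v^{2}$ ($Z{\left(v \right)} = 3 \left(\left(v^{2} - 2908 v\right) - 601\right) = 3 \left(-601 + v^{2} - 2908 v\right) = -1803 - 8724 v + 3 v^{2}$)
$\frac{1}{Z{\left(s{\left(16 \right)} \right)}} = \frac{1}{-1803 - 8724 + 3 \cdot 1^{2}} = \frac{1}{-1803 - 8724 + 3 \cdot 1} = \frac{1}{-1803 - 8724 + 3} = \frac{1}{-10524} = - \frac{1}{10524}$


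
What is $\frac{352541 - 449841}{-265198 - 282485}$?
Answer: $\frac{97300}{547683} \approx 0.17766$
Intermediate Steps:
$\frac{352541 - 449841}{-265198 - 282485} = - \frac{97300}{-265198 - 282485} = - \frac{97300}{-547683} = \left(-97300\right) \left(- \frac{1}{547683}\right) = \frac{97300}{547683}$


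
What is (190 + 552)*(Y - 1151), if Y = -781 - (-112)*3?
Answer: -1184232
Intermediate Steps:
Y = -445 (Y = -781 - 1*(-336) = -781 + 336 = -445)
(190 + 552)*(Y - 1151) = (190 + 552)*(-445 - 1151) = 742*(-1596) = -1184232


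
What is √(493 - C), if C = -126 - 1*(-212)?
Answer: √407 ≈ 20.174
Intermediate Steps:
C = 86 (C = -126 + 212 = 86)
√(493 - C) = √(493 - 1*86) = √(493 - 86) = √407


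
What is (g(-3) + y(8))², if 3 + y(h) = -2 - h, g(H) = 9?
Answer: 16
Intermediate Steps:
y(h) = -5 - h (y(h) = -3 + (-2 - h) = -5 - h)
(g(-3) + y(8))² = (9 + (-5 - 1*8))² = (9 + (-5 - 8))² = (9 - 13)² = (-4)² = 16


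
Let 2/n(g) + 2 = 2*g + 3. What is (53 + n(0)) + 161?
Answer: 216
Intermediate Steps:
n(g) = 2/(1 + 2*g) (n(g) = 2/(-2 + (2*g + 3)) = 2/(-2 + (3 + 2*g)) = 2/(1 + 2*g))
(53 + n(0)) + 161 = (53 + 2/(1 + 2*0)) + 161 = (53 + 2/(1 + 0)) + 161 = (53 + 2/1) + 161 = (53 + 2*1) + 161 = (53 + 2) + 161 = 55 + 161 = 216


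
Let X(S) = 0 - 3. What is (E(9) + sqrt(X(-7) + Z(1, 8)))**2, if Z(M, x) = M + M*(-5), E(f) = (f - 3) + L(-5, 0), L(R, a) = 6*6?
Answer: (42 + I*sqrt(7))**2 ≈ 1757.0 + 222.24*I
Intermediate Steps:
L(R, a) = 36
X(S) = -3
E(f) = 33 + f (E(f) = (f - 3) + 36 = (-3 + f) + 36 = 33 + f)
Z(M, x) = -4*M (Z(M, x) = M - 5*M = -4*M)
(E(9) + sqrt(X(-7) + Z(1, 8)))**2 = ((33 + 9) + sqrt(-3 - 4*1))**2 = (42 + sqrt(-3 - 4))**2 = (42 + sqrt(-7))**2 = (42 + I*sqrt(7))**2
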